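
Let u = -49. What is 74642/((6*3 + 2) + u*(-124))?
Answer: 37321/3048 ≈ 12.244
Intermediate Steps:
74642/((6*3 + 2) + u*(-124)) = 74642/((6*3 + 2) - 49*(-124)) = 74642/((18 + 2) + 6076) = 74642/(20 + 6076) = 74642/6096 = 74642*(1/6096) = 37321/3048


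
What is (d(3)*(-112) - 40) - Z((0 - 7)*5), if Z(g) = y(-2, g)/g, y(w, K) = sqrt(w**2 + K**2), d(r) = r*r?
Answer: -1048 + sqrt(1229)/35 ≈ -1047.0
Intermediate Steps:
d(r) = r**2
y(w, K) = sqrt(K**2 + w**2)
Z(g) = sqrt(4 + g**2)/g (Z(g) = sqrt(g**2 + (-2)**2)/g = sqrt(g**2 + 4)/g = sqrt(4 + g**2)/g)
(d(3)*(-112) - 40) - Z((0 - 7)*5) = (3**2*(-112) - 40) - sqrt(4 + ((0 - 7)*5)**2)/((0 - 7)*5) = (9*(-112) - 40) - sqrt(4 + (-7*5)**2)/((-7*5)) = (-1008 - 40) - sqrt(4 + (-35)**2)/(-35) = -1048 - (-1)*sqrt(4 + 1225)/35 = -1048 - (-1)*sqrt(1229)/35 = -1048 + sqrt(1229)/35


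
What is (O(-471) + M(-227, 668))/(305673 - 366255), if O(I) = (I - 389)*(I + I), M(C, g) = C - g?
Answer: -809225/60582 ≈ -13.358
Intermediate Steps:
O(I) = 2*I*(-389 + I) (O(I) = (-389 + I)*(2*I) = 2*I*(-389 + I))
(O(-471) + M(-227, 668))/(305673 - 366255) = (2*(-471)*(-389 - 471) + (-227 - 1*668))/(305673 - 366255) = (2*(-471)*(-860) + (-227 - 668))/(-60582) = (810120 - 895)*(-1/60582) = 809225*(-1/60582) = -809225/60582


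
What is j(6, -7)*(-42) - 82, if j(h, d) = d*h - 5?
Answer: 1892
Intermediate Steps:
j(h, d) = -5 + d*h
j(6, -7)*(-42) - 82 = (-5 - 7*6)*(-42) - 82 = (-5 - 42)*(-42) - 82 = -47*(-42) - 82 = 1974 - 82 = 1892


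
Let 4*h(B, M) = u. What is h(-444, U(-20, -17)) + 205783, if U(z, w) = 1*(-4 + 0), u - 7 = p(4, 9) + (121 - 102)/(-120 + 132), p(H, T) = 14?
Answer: 9877855/48 ≈ 2.0579e+5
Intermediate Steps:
u = 271/12 (u = 7 + (14 + (121 - 102)/(-120 + 132)) = 7 + (14 + 19/12) = 7 + 187/12 = 271/12 ≈ 22.583)
U(z, w) = -4 (U(z, w) = 1*(-4) = -4)
h(B, M) = 271/48 (h(B, M) = (¼)*(271/12) = 271/48)
h(-444, U(-20, -17)) + 205783 = 271/48 + 205783 = 9877855/48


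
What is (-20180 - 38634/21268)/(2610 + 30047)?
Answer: -214613437/347274538 ≈ -0.61799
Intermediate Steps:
(-20180 - 38634/21268)/(2610 + 30047) = (-20180 - 38634*1/21268)/32657 = (-20180 - 19317/10634)*(1/32657) = -214613437/10634*1/32657 = -214613437/347274538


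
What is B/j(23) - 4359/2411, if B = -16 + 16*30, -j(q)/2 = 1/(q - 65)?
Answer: 23488425/2411 ≈ 9742.2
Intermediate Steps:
j(q) = -2/(-65 + q) (j(q) = -2/(q - 65) = -2/(-65 + q))
B = 464 (B = -16 + 480 = 464)
B/j(23) - 4359/2411 = 464/((-2/(-65 + 23))) - 4359/2411 = 464/((-2/(-42))) - 4359*1/2411 = 464/((-2*(-1/42))) - 4359/2411 = 464/(1/21) - 4359/2411 = 464*21 - 4359/2411 = 9744 - 4359/2411 = 23488425/2411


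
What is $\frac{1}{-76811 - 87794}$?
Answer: $- \frac{1}{164605} \approx -6.0751 \cdot 10^{-6}$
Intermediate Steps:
$\frac{1}{-76811 - 87794} = \frac{1}{-164605} = - \frac{1}{164605}$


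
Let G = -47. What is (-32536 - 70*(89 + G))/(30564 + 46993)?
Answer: -35476/77557 ≈ -0.45742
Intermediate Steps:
(-32536 - 70*(89 + G))/(30564 + 46993) = (-32536 - 70*(89 - 47))/(30564 + 46993) = (-32536 - 70*42)/77557 = (-32536 - 2940)*(1/77557) = -35476*1/77557 = -35476/77557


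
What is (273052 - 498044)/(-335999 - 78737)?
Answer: 14062/25921 ≈ 0.54249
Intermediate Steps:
(273052 - 498044)/(-335999 - 78737) = -224992/(-414736) = -224992*(-1/414736) = 14062/25921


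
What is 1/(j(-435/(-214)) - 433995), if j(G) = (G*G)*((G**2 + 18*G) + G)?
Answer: -2097273616/909835772725545 ≈ -2.3051e-6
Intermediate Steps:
j(G) = G**2*(G**2 + 19*G)
1/(j(-435/(-214)) - 433995) = 1/((-435/(-214))**3*(19 - 435/(-214)) - 433995) = 1/((-435*(-1/214))**3*(19 - 435*(-1/214)) - 433995) = 1/((435/214)**3*(19 + 435/214) - 433995) = 1/((82312875/9800344)*(4501/214) - 433995) = 1/(370490250375/2097273616 - 433995) = 1/(-909835772725545/2097273616) = -2097273616/909835772725545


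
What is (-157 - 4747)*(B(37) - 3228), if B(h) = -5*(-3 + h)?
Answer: 16663792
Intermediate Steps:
B(h) = 15 - 5*h
(-157 - 4747)*(B(37) - 3228) = (-157 - 4747)*((15 - 5*37) - 3228) = -4904*((15 - 185) - 3228) = -4904*(-170 - 3228) = -4904*(-3398) = 16663792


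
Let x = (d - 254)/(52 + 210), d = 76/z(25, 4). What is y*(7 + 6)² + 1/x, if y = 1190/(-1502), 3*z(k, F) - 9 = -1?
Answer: -45743829/338701 ≈ -135.06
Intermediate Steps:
z(k, F) = 8/3 (z(k, F) = 3 + (⅓)*(-1) = 3 - ⅓ = 8/3)
y = -595/751 (y = 1190*(-1/1502) = -595/751 ≈ -0.79228)
d = 57/2 (d = 76/(8/3) = 76*(3/8) = 57/2 ≈ 28.500)
x = -451/524 (x = (57/2 - 254)/(52 + 210) = -451/2/262 = -451/2*1/262 = -451/524 ≈ -0.86069)
y*(7 + 6)² + 1/x = -595*(7 + 6)²/751 + 1/(-451/524) = -595/751*13² - 524/451 = -595/751*169 - 524/451 = -100555/751 - 524/451 = -45743829/338701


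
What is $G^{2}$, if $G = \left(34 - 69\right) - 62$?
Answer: $9409$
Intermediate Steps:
$G = -97$ ($G = -35 - 62 = -97$)
$G^{2} = \left(-97\right)^{2} = 9409$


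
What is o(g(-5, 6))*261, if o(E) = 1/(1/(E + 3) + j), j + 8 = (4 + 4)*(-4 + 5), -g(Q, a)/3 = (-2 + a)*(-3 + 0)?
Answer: 10179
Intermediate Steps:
g(Q, a) = -18 + 9*a (g(Q, a) = -3*(-2 + a)*(-3 + 0) = -3*(-2 + a)*(-3) = -3*(6 - 3*a) = -18 + 9*a)
j = 0 (j = -8 + (4 + 4)*(-4 + 5) = -8 + 8*1 = -8 + 8 = 0)
o(E) = 3 + E (o(E) = 1/(1/(E + 3) + 0) = 1/(1/(3 + E) + 0) = 1/(1/(3 + E)) = 3 + E)
o(g(-5, 6))*261 = (3 + (-18 + 9*6))*261 = (3 + (-18 + 54))*261 = (3 + 36)*261 = 39*261 = 10179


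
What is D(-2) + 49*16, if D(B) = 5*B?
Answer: 774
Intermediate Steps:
D(-2) + 49*16 = 5*(-2) + 49*16 = -10 + 784 = 774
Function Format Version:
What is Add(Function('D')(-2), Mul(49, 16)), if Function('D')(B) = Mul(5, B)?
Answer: 774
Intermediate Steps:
Add(Function('D')(-2), Mul(49, 16)) = Add(Mul(5, -2), Mul(49, 16)) = Add(-10, 784) = 774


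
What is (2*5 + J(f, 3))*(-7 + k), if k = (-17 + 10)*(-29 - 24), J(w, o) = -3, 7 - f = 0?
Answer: 2548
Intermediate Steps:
f = 7 (f = 7 - 1*0 = 7 + 0 = 7)
k = 371 (k = -7*(-53) = 371)
(2*5 + J(f, 3))*(-7 + k) = (2*5 - 3)*(-7 + 371) = (10 - 3)*364 = 7*364 = 2548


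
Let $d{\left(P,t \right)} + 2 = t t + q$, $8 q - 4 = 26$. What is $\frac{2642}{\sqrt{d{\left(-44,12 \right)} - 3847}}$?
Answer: $- \frac{5284 i \sqrt{1645}}{4935} \approx - 43.427 i$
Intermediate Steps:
$q = \frac{15}{4}$ ($q = \frac{1}{2} + \frac{1}{8} \cdot 26 = \frac{1}{2} + \frac{13}{4} = \frac{15}{4} \approx 3.75$)
$d{\left(P,t \right)} = \frac{7}{4} + t^{2}$ ($d{\left(P,t \right)} = -2 + \left(t t + \frac{15}{4}\right) = -2 + \left(t^{2} + \frac{15}{4}\right) = -2 + \left(\frac{15}{4} + t^{2}\right) = \frac{7}{4} + t^{2}$)
$\frac{2642}{\sqrt{d{\left(-44,12 \right)} - 3847}} = \frac{2642}{\sqrt{\left(\frac{7}{4} + 12^{2}\right) - 3847}} = \frac{2642}{\sqrt{\left(\frac{7}{4} + 144\right) - 3847}} = \frac{2642}{\sqrt{\frac{583}{4} - 3847}} = \frac{2642}{\sqrt{- \frac{14805}{4}}} = \frac{2642}{\frac{3}{2} i \sqrt{1645}} = 2642 \left(- \frac{2 i \sqrt{1645}}{4935}\right) = - \frac{5284 i \sqrt{1645}}{4935}$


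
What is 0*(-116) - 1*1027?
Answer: -1027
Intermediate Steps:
0*(-116) - 1*1027 = 0 - 1027 = -1027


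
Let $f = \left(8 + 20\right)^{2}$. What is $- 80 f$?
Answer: $-62720$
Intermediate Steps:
$f = 784$ ($f = 28^{2} = 784$)
$- 80 f = \left(-80\right) 784 = -62720$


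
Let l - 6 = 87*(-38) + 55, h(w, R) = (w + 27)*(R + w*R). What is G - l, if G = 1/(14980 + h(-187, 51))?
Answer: 4973741301/1532740 ≈ 3245.0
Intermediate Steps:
h(w, R) = (27 + w)*(R + R*w)
l = -3245 (l = 6 + (87*(-38) + 55) = 6 + (-3306 + 55) = 6 - 3251 = -3245)
G = 1/1532740 (G = 1/(14980 + 51*(27 + (-187)² + 28*(-187))) = 1/(14980 + 51*(27 + 34969 - 5236)) = 1/(14980 + 51*29760) = 1/(14980 + 1517760) = 1/1532740 ≈ 6.5243e-7)
G - l = 1/1532740 - 1*(-3245) = 1/1532740 + 3245 = 4973741301/1532740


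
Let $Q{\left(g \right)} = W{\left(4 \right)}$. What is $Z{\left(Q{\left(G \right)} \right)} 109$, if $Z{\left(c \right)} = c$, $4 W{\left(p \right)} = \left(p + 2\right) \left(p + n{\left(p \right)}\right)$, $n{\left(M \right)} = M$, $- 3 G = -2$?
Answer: $1308$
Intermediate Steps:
$G = \frac{2}{3}$ ($G = \left(- \frac{1}{3}\right) \left(-2\right) = \frac{2}{3} \approx 0.66667$)
$W{\left(p \right)} = \frac{p \left(2 + p\right)}{2}$ ($W{\left(p \right)} = \frac{\left(p + 2\right) \left(p + p\right)}{4} = \frac{\left(2 + p\right) 2 p}{4} = \frac{2 p \left(2 + p\right)}{4} = \frac{p \left(2 + p\right)}{2}$)
$Q{\left(g \right)} = 12$ ($Q{\left(g \right)} = \frac{1}{2} \cdot 4 \left(2 + 4\right) = \frac{1}{2} \cdot 4 \cdot 6 = 12$)
$Z{\left(Q{\left(G \right)} \right)} 109 = 12 \cdot 109 = 1308$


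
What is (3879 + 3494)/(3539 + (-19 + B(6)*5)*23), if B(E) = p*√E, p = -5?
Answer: 3811841/1273109 + 4239475*√6/7638654 ≈ 4.3536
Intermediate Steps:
B(E) = -5*√E
(3879 + 3494)/(3539 + (-19 + B(6)*5)*23) = (3879 + 3494)/(3539 + (-19 - 5*√6*5)*23) = 7373/(3539 + (-19 - 25*√6)*23) = 7373/(3539 + (-437 - 575*√6)) = 7373/(3102 - 575*√6)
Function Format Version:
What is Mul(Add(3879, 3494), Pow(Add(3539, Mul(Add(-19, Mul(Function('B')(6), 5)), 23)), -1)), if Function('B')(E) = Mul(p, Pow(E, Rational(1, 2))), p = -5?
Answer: Add(Rational(3811841, 1273109), Mul(Rational(4239475, 7638654), Pow(6, Rational(1, 2)))) ≈ 4.3536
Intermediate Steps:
Function('B')(E) = Mul(-5, Pow(E, Rational(1, 2)))
Mul(Add(3879, 3494), Pow(Add(3539, Mul(Add(-19, Mul(Function('B')(6), 5)), 23)), -1)) = Mul(Add(3879, 3494), Pow(Add(3539, Mul(Add(-19, Mul(Mul(-5, Pow(6, Rational(1, 2))), 5)), 23)), -1)) = Mul(7373, Pow(Add(3539, Mul(Add(-19, Mul(-25, Pow(6, Rational(1, 2)))), 23)), -1)) = Mul(7373, Pow(Add(3539, Add(-437, Mul(-575, Pow(6, Rational(1, 2))))), -1)) = Mul(7373, Pow(Add(3102, Mul(-575, Pow(6, Rational(1, 2)))), -1))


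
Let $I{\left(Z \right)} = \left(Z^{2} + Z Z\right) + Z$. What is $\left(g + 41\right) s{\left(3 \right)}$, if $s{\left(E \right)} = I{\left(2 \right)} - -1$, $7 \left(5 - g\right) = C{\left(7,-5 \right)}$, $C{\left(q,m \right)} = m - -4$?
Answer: $\frac{3553}{7} \approx 507.57$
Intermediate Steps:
$C{\left(q,m \right)} = 4 + m$ ($C{\left(q,m \right)} = m + 4 = 4 + m$)
$I{\left(Z \right)} = Z + 2 Z^{2}$ ($I{\left(Z \right)} = \left(Z^{2} + Z^{2}\right) + Z = 2 Z^{2} + Z = Z + 2 Z^{2}$)
$g = \frac{36}{7}$ ($g = 5 - \frac{4 - 5}{7} = 5 - - \frac{1}{7} = 5 + \frac{1}{7} = \frac{36}{7} \approx 5.1429$)
$s{\left(E \right)} = 11$ ($s{\left(E \right)} = 2 \left(1 + 2 \cdot 2\right) - -1 = 2 \left(1 + 4\right) + 1 = 2 \cdot 5 + 1 = 10 + 1 = 11$)
$\left(g + 41\right) s{\left(3 \right)} = \left(\frac{36}{7} + 41\right) 11 = \frac{323}{7} \cdot 11 = \frac{3553}{7}$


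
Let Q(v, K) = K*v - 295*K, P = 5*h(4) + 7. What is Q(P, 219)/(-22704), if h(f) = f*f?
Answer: 949/473 ≈ 2.0063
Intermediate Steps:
h(f) = f²
P = 87 (P = 5*4² + 7 = 5*16 + 7 = 80 + 7 = 87)
Q(v, K) = -295*K + K*v
Q(P, 219)/(-22704) = (219*(-295 + 87))/(-22704) = (219*(-208))*(-1/22704) = -45552*(-1/22704) = 949/473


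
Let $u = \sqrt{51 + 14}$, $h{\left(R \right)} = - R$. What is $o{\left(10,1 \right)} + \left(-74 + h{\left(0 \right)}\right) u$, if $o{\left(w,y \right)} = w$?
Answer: $10 - 74 \sqrt{65} \approx -586.61$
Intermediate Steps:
$u = \sqrt{65} \approx 8.0623$
$o{\left(10,1 \right)} + \left(-74 + h{\left(0 \right)}\right) u = 10 + \left(-74 - 0\right) \sqrt{65} = 10 + \left(-74 + 0\right) \sqrt{65} = 10 - 74 \sqrt{65}$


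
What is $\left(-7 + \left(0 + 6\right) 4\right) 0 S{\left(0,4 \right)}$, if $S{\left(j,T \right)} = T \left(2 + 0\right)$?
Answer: $0$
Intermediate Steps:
$S{\left(j,T \right)} = 2 T$ ($S{\left(j,T \right)} = T 2 = 2 T$)
$\left(-7 + \left(0 + 6\right) 4\right) 0 S{\left(0,4 \right)} = \left(-7 + \left(0 + 6\right) 4\right) 0 \cdot 2 \cdot 4 = \left(-7 + 6 \cdot 4\right) 0 \cdot 8 = \left(-7 + 24\right) 0 \cdot 8 = 17 \cdot 0 \cdot 8 = 0 \cdot 8 = 0$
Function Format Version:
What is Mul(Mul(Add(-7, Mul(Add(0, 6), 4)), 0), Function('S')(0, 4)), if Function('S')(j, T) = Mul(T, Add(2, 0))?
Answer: 0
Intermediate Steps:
Function('S')(j, T) = Mul(2, T) (Function('S')(j, T) = Mul(T, 2) = Mul(2, T))
Mul(Mul(Add(-7, Mul(Add(0, 6), 4)), 0), Function('S')(0, 4)) = Mul(Mul(Add(-7, Mul(Add(0, 6), 4)), 0), Mul(2, 4)) = Mul(Mul(Add(-7, Mul(6, 4)), 0), 8) = Mul(Mul(Add(-7, 24), 0), 8) = Mul(Mul(17, 0), 8) = Mul(0, 8) = 0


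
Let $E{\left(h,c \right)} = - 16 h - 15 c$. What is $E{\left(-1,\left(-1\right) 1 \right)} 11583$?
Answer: $359073$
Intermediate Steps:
$E{\left(-1,\left(-1\right) 1 \right)} 11583 = \left(\left(-16\right) \left(-1\right) - 15 \left(\left(-1\right) 1\right)\right) 11583 = \left(16 - -15\right) 11583 = \left(16 + 15\right) 11583 = 31 \cdot 11583 = 359073$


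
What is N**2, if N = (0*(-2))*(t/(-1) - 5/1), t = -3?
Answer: 0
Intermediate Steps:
N = 0 (N = (0*(-2))*(-3/(-1) - 5/1) = 0*(-3*(-1) - 5*1) = 0*(3 - 5) = 0*(-2) = 0)
N**2 = 0**2 = 0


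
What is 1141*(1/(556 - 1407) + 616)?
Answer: 598129315/851 ≈ 7.0286e+5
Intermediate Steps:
1141*(1/(556 - 1407) + 616) = 1141*(1/(-851) + 616) = 1141*(-1/851 + 616) = 1141*(524215/851) = 598129315/851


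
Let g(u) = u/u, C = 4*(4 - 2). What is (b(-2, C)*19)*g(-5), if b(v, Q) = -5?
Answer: -95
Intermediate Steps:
C = 8 (C = 4*2 = 8)
g(u) = 1
(b(-2, C)*19)*g(-5) = -5*19*1 = -95*1 = -95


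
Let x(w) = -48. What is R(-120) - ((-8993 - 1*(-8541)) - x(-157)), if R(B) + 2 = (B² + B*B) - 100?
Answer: 29102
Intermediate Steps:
R(B) = -102 + 2*B² (R(B) = -2 + ((B² + B*B) - 100) = -2 + ((B² + B²) - 100) = -2 + (2*B² - 100) = -2 + (-100 + 2*B²) = -102 + 2*B²)
R(-120) - ((-8993 - 1*(-8541)) - x(-157)) = (-102 + 2*(-120)²) - ((-8993 - 1*(-8541)) - 1*(-48)) = (-102 + 2*14400) - ((-8993 + 8541) + 48) = (-102 + 28800) - (-452 + 48) = 28698 - 1*(-404) = 28698 + 404 = 29102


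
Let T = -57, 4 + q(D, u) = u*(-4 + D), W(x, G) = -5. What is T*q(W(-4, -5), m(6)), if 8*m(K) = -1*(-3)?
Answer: 3363/8 ≈ 420.38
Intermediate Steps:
m(K) = 3/8 (m(K) = (-1*(-3))/8 = (⅛)*3 = 3/8)
q(D, u) = -4 + u*(-4 + D)
T*q(W(-4, -5), m(6)) = -57*(-4 - 4*3/8 - 5*3/8) = -57*(-4 - 3/2 - 15/8) = -57*(-59/8) = 3363/8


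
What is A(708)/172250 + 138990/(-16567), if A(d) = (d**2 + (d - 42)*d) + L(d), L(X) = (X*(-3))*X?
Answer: -130952418/11414663 ≈ -11.472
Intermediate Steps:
L(X) = -3*X**2 (L(X) = (-3*X)*X = -3*X**2)
A(d) = -2*d**2 + d*(-42 + d) (A(d) = (d**2 + (d - 42)*d) - 3*d**2 = (d**2 + (-42 + d)*d) - 3*d**2 = (d**2 + d*(-42 + d)) - 3*d**2 = -2*d**2 + d*(-42 + d))
A(708)/172250 + 138990/(-16567) = (708*(-42 - 1*708))/172250 + 138990/(-16567) = (708*(-42 - 708))*(1/172250) + 138990*(-1/16567) = (708*(-750))*(1/172250) - 138990/16567 = -531000*1/172250 - 138990/16567 = -2124/689 - 138990/16567 = -130952418/11414663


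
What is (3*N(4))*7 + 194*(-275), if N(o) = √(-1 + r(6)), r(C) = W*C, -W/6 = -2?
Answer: -53350 + 21*√71 ≈ -53173.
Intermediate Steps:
W = 12 (W = -6*(-2) = 12)
r(C) = 12*C
N(o) = √71 (N(o) = √(-1 + 12*6) = √(-1 + 72) = √71)
(3*N(4))*7 + 194*(-275) = (3*√71)*7 + 194*(-275) = 21*√71 - 53350 = -53350 + 21*√71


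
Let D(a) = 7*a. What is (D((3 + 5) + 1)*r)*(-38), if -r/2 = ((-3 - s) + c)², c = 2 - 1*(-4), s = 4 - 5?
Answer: 76608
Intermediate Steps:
s = -1
c = 6 (c = 2 + 4 = 6)
r = -32 (r = -2*((-3 - 1*(-1)) + 6)² = -2*((-3 + 1) + 6)² = -2*(-2 + 6)² = -2*4² = -2*16 = -32)
(D((3 + 5) + 1)*r)*(-38) = ((7*((3 + 5) + 1))*(-32))*(-38) = ((7*(8 + 1))*(-32))*(-38) = ((7*9)*(-32))*(-38) = (63*(-32))*(-38) = -2016*(-38) = 76608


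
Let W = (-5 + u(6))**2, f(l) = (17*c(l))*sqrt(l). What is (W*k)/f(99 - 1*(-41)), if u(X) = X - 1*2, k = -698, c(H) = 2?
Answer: -349*sqrt(35)/1190 ≈ -1.7351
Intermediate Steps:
f(l) = 34*sqrt(l) (f(l) = (17*2)*sqrt(l) = 34*sqrt(l))
u(X) = -2 + X (u(X) = X - 2 = -2 + X)
W = 1 (W = (-5 + (-2 + 6))**2 = (-5 + 4)**2 = (-1)**2 = 1)
(W*k)/f(99 - 1*(-41)) = (1*(-698))/((34*sqrt(99 - 1*(-41)))) = -698*1/(34*sqrt(99 + 41)) = -698*sqrt(35)/2380 = -349*sqrt(35)/1190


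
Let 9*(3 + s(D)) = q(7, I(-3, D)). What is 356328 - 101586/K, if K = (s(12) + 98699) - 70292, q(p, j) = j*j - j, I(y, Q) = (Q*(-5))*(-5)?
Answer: 20508661989/57556 ≈ 3.5633e+5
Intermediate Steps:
I(y, Q) = 25*Q (I(y, Q) = -5*Q*(-5) = 25*Q)
q(p, j) = j² - j
s(D) = -3 + 25*D*(-1 + 25*D)/9 (s(D) = -3 + ((25*D)*(-1 + 25*D))/9 = -3 + (25*D*(-1 + 25*D))/9 = -3 + 25*D*(-1 + 25*D)/9)
K = 115112/3 (K = ((-3 + (25/9)*12*(-1 + 25*12)) + 98699) - 70292 = ((-3 + (25/9)*12*(-1 + 300)) + 98699) - 70292 = ((-3 + (25/9)*12*299) + 98699) - 70292 = ((-3 + 29900/3) + 98699) - 70292 = (29891/3 + 98699) - 70292 = 325988/3 - 70292 = 115112/3 ≈ 38371.)
356328 - 101586/K = 356328 - 101586/115112/3 = 356328 - 101586*3/115112 = 356328 - 1*152379/57556 = 356328 - 152379/57556 = 20508661989/57556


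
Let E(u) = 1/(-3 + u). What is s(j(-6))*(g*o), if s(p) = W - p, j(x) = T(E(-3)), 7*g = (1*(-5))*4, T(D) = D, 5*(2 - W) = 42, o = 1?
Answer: 374/21 ≈ 17.810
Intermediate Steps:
W = -32/5 (W = 2 - ⅕*42 = 2 - 42/5 = -32/5 ≈ -6.4000)
g = -20/7 (g = ((1*(-5))*4)/7 = (-5*4)/7 = (⅐)*(-20) = -20/7 ≈ -2.8571)
j(x) = -⅙ (j(x) = 1/(-3 - 3) = 1/(-6) = -⅙)
s(p) = -32/5 - p
s(j(-6))*(g*o) = (-32/5 - 1*(-⅙))*(-20/7*1) = (-32/5 + ⅙)*(-20/7) = -187/30*(-20/7) = 374/21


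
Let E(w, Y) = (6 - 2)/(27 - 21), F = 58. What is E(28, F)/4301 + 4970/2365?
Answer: 1166048/554829 ≈ 2.1016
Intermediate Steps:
E(w, Y) = ⅔ (E(w, Y) = 4/6 = 4*(⅙) = ⅔)
E(28, F)/4301 + 4970/2365 = (⅔)/4301 + 4970/2365 = (⅔)*(1/4301) + 4970*(1/2365) = 2/12903 + 994/473 = 1166048/554829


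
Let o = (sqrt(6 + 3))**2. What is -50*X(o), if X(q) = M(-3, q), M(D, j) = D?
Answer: 150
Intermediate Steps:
o = 9 (o = (sqrt(9))**2 = 3**2 = 9)
X(q) = -3
-50*X(o) = -50*(-3) = 150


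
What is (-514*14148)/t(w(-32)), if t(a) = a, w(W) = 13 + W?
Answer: 7272072/19 ≈ 3.8274e+5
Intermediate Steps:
(-514*14148)/t(w(-32)) = (-514*14148)/(13 - 32) = -7272072/(-19) = -7272072*(-1/19) = 7272072/19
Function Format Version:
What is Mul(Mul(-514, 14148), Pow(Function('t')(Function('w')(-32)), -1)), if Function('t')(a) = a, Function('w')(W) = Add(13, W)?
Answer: Rational(7272072, 19) ≈ 3.8274e+5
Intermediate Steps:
Mul(Mul(-514, 14148), Pow(Function('t')(Function('w')(-32)), -1)) = Mul(Mul(-514, 14148), Pow(Add(13, -32), -1)) = Mul(-7272072, Pow(-19, -1)) = Mul(-7272072, Rational(-1, 19)) = Rational(7272072, 19)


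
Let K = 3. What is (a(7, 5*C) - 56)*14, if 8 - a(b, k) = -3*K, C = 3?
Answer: -546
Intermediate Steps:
a(b, k) = 17 (a(b, k) = 8 - (-3)*3 = 8 - 1*(-9) = 8 + 9 = 17)
(a(7, 5*C) - 56)*14 = (17 - 56)*14 = -39*14 = -546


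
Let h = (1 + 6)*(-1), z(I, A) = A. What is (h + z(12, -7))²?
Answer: 196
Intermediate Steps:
h = -7 (h = 7*(-1) = -7)
(h + z(12, -7))² = (-7 - 7)² = (-14)² = 196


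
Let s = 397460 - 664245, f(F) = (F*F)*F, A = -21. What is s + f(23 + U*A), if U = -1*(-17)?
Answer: -37526489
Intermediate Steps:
U = 17
f(F) = F³ (f(F) = F²*F = F³)
s = -266785
s + f(23 + U*A) = -266785 + (23 + 17*(-21))³ = -266785 + (23 - 357)³ = -266785 + (-334)³ = -266785 - 37259704 = -37526489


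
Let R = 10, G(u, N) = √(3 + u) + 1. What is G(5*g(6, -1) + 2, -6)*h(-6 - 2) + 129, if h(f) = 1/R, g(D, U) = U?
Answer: 1291/10 ≈ 129.10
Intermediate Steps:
G(u, N) = 1 + √(3 + u)
h(f) = ⅒ (h(f) = 1/10 = ⅒)
G(5*g(6, -1) + 2, -6)*h(-6 - 2) + 129 = (1 + √(3 + (5*(-1) + 2)))*(⅒) + 129 = (1 + √(3 + (-5 + 2)))*(⅒) + 129 = (1 + √(3 - 3))*(⅒) + 129 = (1 + √0)*(⅒) + 129 = (1 + 0)*(⅒) + 129 = 1*(⅒) + 129 = ⅒ + 129 = 1291/10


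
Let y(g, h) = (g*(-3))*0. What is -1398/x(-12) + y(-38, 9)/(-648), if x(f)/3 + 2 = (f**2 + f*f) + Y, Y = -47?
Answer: -466/239 ≈ -1.9498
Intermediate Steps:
y(g, h) = 0 (y(g, h) = -3*g*0 = 0)
x(f) = -147 + 6*f**2 (x(f) = -6 + 3*((f**2 + f*f) - 47) = -6 + 3*((f**2 + f**2) - 47) = -6 + 3*(2*f**2 - 47) = -6 + 3*(-47 + 2*f**2) = -6 + (-141 + 6*f**2) = -147 + 6*f**2)
-1398/x(-12) + y(-38, 9)/(-648) = -1398/(-147 + 6*(-12)**2) + 0/(-648) = -1398/(-147 + 6*144) + 0*(-1/648) = -1398/(-147 + 864) + 0 = -1398/717 + 0 = -1398*1/717 + 0 = -466/239 + 0 = -466/239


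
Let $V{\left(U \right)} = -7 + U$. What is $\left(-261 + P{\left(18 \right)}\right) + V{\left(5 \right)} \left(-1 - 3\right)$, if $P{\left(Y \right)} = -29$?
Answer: $-282$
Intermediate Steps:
$\left(-261 + P{\left(18 \right)}\right) + V{\left(5 \right)} \left(-1 - 3\right) = \left(-261 - 29\right) + \left(-7 + 5\right) \left(-1 - 3\right) = -290 - 2 \left(-1 - 3\right) = -290 - -8 = -290 + 8 = -282$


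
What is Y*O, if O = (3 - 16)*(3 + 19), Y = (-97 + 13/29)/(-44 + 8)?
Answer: -200200/261 ≈ -767.05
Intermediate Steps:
Y = 700/261 (Y = (-97 + 13*(1/29))/(-36) = (-97 + 13/29)*(-1/36) = -2800/29*(-1/36) = 700/261 ≈ 2.6820)
O = -286 (O = -13*22 = -286)
Y*O = (700/261)*(-286) = -200200/261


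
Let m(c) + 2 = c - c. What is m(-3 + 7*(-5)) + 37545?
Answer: 37543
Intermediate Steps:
m(c) = -2 (m(c) = -2 + (c - c) = -2 + 0 = -2)
m(-3 + 7*(-5)) + 37545 = -2 + 37545 = 37543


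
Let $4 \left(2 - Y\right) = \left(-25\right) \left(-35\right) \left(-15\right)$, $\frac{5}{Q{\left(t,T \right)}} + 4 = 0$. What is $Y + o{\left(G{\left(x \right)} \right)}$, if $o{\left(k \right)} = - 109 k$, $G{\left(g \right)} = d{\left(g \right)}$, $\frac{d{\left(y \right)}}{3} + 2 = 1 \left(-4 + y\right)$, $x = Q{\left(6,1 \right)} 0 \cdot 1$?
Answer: $\frac{20981}{4} \approx 5245.3$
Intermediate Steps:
$Q{\left(t,T \right)} = - \frac{5}{4}$ ($Q{\left(t,T \right)} = \frac{5}{-4 + 0} = \frac{5}{-4} = 5 \left(- \frac{1}{4}\right) = - \frac{5}{4}$)
$x = 0$ ($x = \left(- \frac{5}{4}\right) 0 \cdot 1 = 0 \cdot 1 = 0$)
$d{\left(y \right)} = -18 + 3 y$ ($d{\left(y \right)} = -6 + 3 \cdot 1 \left(-4 + y\right) = -6 + 3 \left(-4 + y\right) = -6 + \left(-12 + 3 y\right) = -18 + 3 y$)
$G{\left(g \right)} = -18 + 3 g$
$Y = \frac{13133}{4}$ ($Y = 2 - \frac{\left(-25\right) \left(-35\right) \left(-15\right)}{4} = 2 - \frac{875 \left(-15\right)}{4} = 2 - - \frac{13125}{4} = 2 + \frac{13125}{4} = \frac{13133}{4} \approx 3283.3$)
$Y + o{\left(G{\left(x \right)} \right)} = \frac{13133}{4} - 109 \left(-18 + 3 \cdot 0\right) = \frac{13133}{4} - 109 \left(-18 + 0\right) = \frac{13133}{4} - -1962 = \frac{13133}{4} + 1962 = \frac{20981}{4}$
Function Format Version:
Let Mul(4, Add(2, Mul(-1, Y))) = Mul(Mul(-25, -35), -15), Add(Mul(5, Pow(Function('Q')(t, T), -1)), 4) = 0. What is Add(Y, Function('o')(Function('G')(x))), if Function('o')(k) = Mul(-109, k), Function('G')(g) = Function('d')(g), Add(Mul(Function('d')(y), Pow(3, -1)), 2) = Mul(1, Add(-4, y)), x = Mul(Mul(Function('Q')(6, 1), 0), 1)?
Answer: Rational(20981, 4) ≈ 5245.3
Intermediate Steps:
Function('Q')(t, T) = Rational(-5, 4) (Function('Q')(t, T) = Mul(5, Pow(Add(-4, 0), -1)) = Mul(5, Pow(-4, -1)) = Mul(5, Rational(-1, 4)) = Rational(-5, 4))
x = 0 (x = Mul(Mul(Rational(-5, 4), 0), 1) = Mul(0, 1) = 0)
Function('d')(y) = Add(-18, Mul(3, y)) (Function('d')(y) = Add(-6, Mul(3, Mul(1, Add(-4, y)))) = Add(-6, Mul(3, Add(-4, y))) = Add(-6, Add(-12, Mul(3, y))) = Add(-18, Mul(3, y)))
Function('G')(g) = Add(-18, Mul(3, g))
Y = Rational(13133, 4) (Y = Add(2, Mul(Rational(-1, 4), Mul(Mul(-25, -35), -15))) = Add(2, Mul(Rational(-1, 4), Mul(875, -15))) = Add(2, Mul(Rational(-1, 4), -13125)) = Add(2, Rational(13125, 4)) = Rational(13133, 4) ≈ 3283.3)
Add(Y, Function('o')(Function('G')(x))) = Add(Rational(13133, 4), Mul(-109, Add(-18, Mul(3, 0)))) = Add(Rational(13133, 4), Mul(-109, Add(-18, 0))) = Add(Rational(13133, 4), Mul(-109, -18)) = Add(Rational(13133, 4), 1962) = Rational(20981, 4)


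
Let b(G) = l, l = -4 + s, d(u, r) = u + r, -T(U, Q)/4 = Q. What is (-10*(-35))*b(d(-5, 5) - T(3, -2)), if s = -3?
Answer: -2450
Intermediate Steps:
T(U, Q) = -4*Q
d(u, r) = r + u
l = -7 (l = -4 - 3 = -7)
b(G) = -7
(-10*(-35))*b(d(-5, 5) - T(3, -2)) = -10*(-35)*(-7) = 350*(-7) = -2450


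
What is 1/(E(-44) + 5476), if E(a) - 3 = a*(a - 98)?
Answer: 1/11727 ≈ 8.5273e-5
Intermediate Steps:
E(a) = 3 + a*(-98 + a) (E(a) = 3 + a*(a - 98) = 3 + a*(-98 + a))
1/(E(-44) + 5476) = 1/((3 + (-44)² - 98*(-44)) + 5476) = 1/((3 + 1936 + 4312) + 5476) = 1/(6251 + 5476) = 1/11727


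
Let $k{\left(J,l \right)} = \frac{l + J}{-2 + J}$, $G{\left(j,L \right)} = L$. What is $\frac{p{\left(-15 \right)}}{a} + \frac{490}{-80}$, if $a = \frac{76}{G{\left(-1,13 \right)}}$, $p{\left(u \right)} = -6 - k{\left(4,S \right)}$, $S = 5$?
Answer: $- \frac{301}{38} \approx -7.9211$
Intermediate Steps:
$k{\left(J,l \right)} = \frac{J + l}{-2 + J}$
$p{\left(u \right)} = - \frac{21}{2}$ ($p{\left(u \right)} = -6 - \frac{4 + 5}{-2 + 4} = -6 - \frac{1}{2} \cdot 9 = -6 - \frac{9}{2} = - \frac{21}{2}$)
$a = \frac{76}{13} \approx 5.8462$
$\frac{p{\left(-15 \right)}}{a} + \frac{490}{-80} = - \frac{21}{2 \cdot \frac{76}{13}} + \frac{490}{-80} = \left(- \frac{21}{2}\right) \frac{13}{76} + 490 \left(- \frac{1}{80}\right) = - \frac{273}{152} - \frac{49}{8} = - \frac{301}{38}$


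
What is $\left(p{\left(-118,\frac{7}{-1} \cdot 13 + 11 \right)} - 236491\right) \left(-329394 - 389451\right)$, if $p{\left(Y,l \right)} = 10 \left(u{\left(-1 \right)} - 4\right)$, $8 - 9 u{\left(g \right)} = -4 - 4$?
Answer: $\frac{510049041685}{3} \approx 1.7002 \cdot 10^{11}$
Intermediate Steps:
$u{\left(g \right)} = \frac{16}{9}$ ($u{\left(g \right)} = \frac{8}{9} - \frac{-4 - 4}{9} = \frac{8}{9} - - \frac{8}{9} = \frac{8}{9} + \frac{8}{9} = \frac{16}{9}$)
$p{\left(Y,l \right)} = - \frac{200}{9}$ ($p{\left(Y,l \right)} = 10 \left(\frac{16}{9} - 4\right) = 10 \left(- \frac{20}{9}\right) = - \frac{200}{9}$)
$\left(p{\left(-118,\frac{7}{-1} \cdot 13 + 11 \right)} - 236491\right) \left(-329394 - 389451\right) = \left(- \frac{200}{9} - 236491\right) \left(-329394 - 389451\right) = \left(- \frac{2128619}{9}\right) \left(-718845\right) = \frac{510049041685}{3}$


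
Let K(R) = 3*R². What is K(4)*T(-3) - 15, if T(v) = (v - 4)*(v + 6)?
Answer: -1023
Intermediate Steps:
T(v) = (-4 + v)*(6 + v)
K(4)*T(-3) - 15 = (3*4²)*(-24 + (-3)² + 2*(-3)) - 15 = (3*16)*(-24 + 9 - 6) - 15 = 48*(-21) - 15 = -1008 - 15 = -1023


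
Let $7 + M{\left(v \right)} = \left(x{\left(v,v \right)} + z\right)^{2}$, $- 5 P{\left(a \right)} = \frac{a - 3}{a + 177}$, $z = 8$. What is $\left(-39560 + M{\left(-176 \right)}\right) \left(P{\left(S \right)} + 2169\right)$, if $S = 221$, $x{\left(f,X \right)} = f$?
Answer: $- \frac{123008622}{5} \approx -2.4602 \cdot 10^{7}$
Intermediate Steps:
$P{\left(a \right)} = - \frac{-3 + a}{5 \left(177 + a\right)}$ ($P{\left(a \right)} = - \frac{\left(a - 3\right) \frac{1}{a + 177}}{5} = - \frac{\left(-3 + a\right) \frac{1}{177 + a}}{5} = - \frac{\frac{1}{177 + a} \left(-3 + a\right)}{5} = - \frac{-3 + a}{5 \left(177 + a\right)}$)
$M{\left(v \right)} = -7 + \left(8 + v\right)^{2}$ ($M{\left(v \right)} = -7 + \left(v + 8\right)^{2} = -7 + \left(8 + v\right)^{2}$)
$\left(-39560 + M{\left(-176 \right)}\right) \left(P{\left(S \right)} + 2169\right) = \left(-39560 - \left(7 - \left(8 - 176\right)^{2}\right)\right) \left(\frac{3 - 221}{5 \left(177 + 221\right)} + 2169\right) = \left(-39560 - \left(7 - \left(-168\right)^{2}\right)\right) \left(\frac{3 - 221}{5 \cdot 398} + 2169\right) = \left(-39560 + \left(-7 + 28224\right)\right) \left(\frac{1}{5} \cdot \frac{1}{398} \left(-218\right) + 2169\right) = \left(-39560 + 28217\right) \left(- \frac{109}{995} + 2169\right) = \left(-11343\right) \frac{2158046}{995} = - \frac{123008622}{5}$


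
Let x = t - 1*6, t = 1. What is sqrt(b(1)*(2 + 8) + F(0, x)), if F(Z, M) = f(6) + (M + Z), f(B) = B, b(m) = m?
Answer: sqrt(11) ≈ 3.3166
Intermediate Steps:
x = -5 (x = 1 - 1*6 = 1 - 6 = -5)
F(Z, M) = 6 + M + Z (F(Z, M) = 6 + (M + Z) = 6 + M + Z)
sqrt(b(1)*(2 + 8) + F(0, x)) = sqrt(1*(2 + 8) + (6 - 5 + 0)) = sqrt(1*10 + 1) = sqrt(10 + 1) = sqrt(11)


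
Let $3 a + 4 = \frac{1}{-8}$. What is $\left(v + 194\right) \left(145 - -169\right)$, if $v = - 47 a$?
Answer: $\frac{324833}{4} \approx 81208.0$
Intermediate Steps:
$a = - \frac{11}{8}$ ($a = - \frac{4}{3} + \frac{1}{3 \left(-8\right)} = - \frac{4}{3} + \frac{1}{3} \left(- \frac{1}{8}\right) = - \frac{4}{3} - \frac{1}{24} = - \frac{11}{8} \approx -1.375$)
$v = \frac{517}{8}$ ($v = \left(-47\right) \left(- \frac{11}{8}\right) = \frac{517}{8} \approx 64.625$)
$\left(v + 194\right) \left(145 - -169\right) = \left(\frac{517}{8} + 194\right) \left(145 - -169\right) = \frac{2069 \left(145 + 169\right)}{8} = \frac{2069}{8} \cdot 314 = \frac{324833}{4}$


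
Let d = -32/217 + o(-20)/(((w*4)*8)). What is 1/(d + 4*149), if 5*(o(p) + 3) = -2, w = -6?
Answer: 208320/124131689 ≈ 0.0016782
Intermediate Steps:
o(p) = -17/5 (o(p) = -3 + (1/5)*(-2) = -3 - 2/5 = -17/5)
d = -27031/208320 (d = -32/217 - 17/(5*(-6*4*8)) = -32*1/217 - 17/(5*((-24*8))) = -32/217 - 17/5/(-192) = -32/217 - 17/5*(-1/192) = -32/217 + 17/960 = -27031/208320 ≈ -0.12976)
1/(d + 4*149) = 1/(-27031/208320 + 4*149) = 1/(-27031/208320 + 596) = 1/(124131689/208320) = 208320/124131689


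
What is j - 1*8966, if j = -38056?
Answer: -47022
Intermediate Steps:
j - 1*8966 = -38056 - 1*8966 = -38056 - 8966 = -47022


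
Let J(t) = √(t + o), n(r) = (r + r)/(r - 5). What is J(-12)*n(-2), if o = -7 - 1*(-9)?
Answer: 4*I*√10/7 ≈ 1.807*I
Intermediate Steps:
n(r) = 2*r/(-5 + r) (n(r) = (2*r)/(-5 + r) = 2*r/(-5 + r))
o = 2 (o = -7 + 9 = 2)
J(t) = √(2 + t) (J(t) = √(t + 2) = √(2 + t))
J(-12)*n(-2) = √(2 - 12)*(2*(-2)/(-5 - 2)) = √(-10)*(2*(-2)/(-7)) = (I*√10)*(2*(-2)*(-⅐)) = (I*√10)*(4/7) = 4*I*√10/7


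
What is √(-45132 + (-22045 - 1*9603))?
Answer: 2*I*√19195 ≈ 277.09*I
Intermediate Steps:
√(-45132 + (-22045 - 1*9603)) = √(-45132 + (-22045 - 9603)) = √(-45132 - 31648) = √(-76780) = 2*I*√19195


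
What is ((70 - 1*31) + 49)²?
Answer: 7744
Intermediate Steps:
((70 - 1*31) + 49)² = ((70 - 31) + 49)² = (39 + 49)² = 88² = 7744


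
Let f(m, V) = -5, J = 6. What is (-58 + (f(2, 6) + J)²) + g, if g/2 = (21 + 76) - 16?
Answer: 105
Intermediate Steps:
g = 162 (g = 2*((21 + 76) - 16) = 2*(97 - 16) = 2*81 = 162)
(-58 + (f(2, 6) + J)²) + g = (-58 + (-5 + 6)²) + 162 = (-58 + 1²) + 162 = (-58 + 1) + 162 = -57 + 162 = 105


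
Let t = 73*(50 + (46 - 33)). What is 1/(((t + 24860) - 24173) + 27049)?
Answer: 1/32335 ≈ 3.0926e-5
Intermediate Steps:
t = 4599 (t = 73*(50 + 13) = 73*63 = 4599)
1/(((t + 24860) - 24173) + 27049) = 1/(((4599 + 24860) - 24173) + 27049) = 1/((29459 - 24173) + 27049) = 1/(5286 + 27049) = 1/32335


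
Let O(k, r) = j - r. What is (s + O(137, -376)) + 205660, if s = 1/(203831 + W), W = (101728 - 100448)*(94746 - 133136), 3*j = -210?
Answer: 10079022211453/48935369 ≈ 2.0597e+5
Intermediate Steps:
j = -70 (j = (⅓)*(-210) = -70)
O(k, r) = -70 - r
W = -49139200 (W = 1280*(-38390) = -49139200)
s = -1/48935369 (s = 1/(203831 - 49139200) = 1/(-48935369) = -1/48935369 ≈ -2.0435e-8)
(s + O(137, -376)) + 205660 = (-1/48935369 + (-70 - 1*(-376))) + 205660 = (-1/48935369 + (-70 + 376)) + 205660 = (-1/48935369 + 306) + 205660 = 14974222913/48935369 + 205660 = 10079022211453/48935369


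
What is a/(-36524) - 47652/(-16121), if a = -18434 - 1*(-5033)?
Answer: 1956479169/588803404 ≈ 3.3228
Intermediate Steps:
a = -13401 (a = -18434 + 5033 = -13401)
a/(-36524) - 47652/(-16121) = -13401/(-36524) - 47652/(-16121) = -13401*(-1/36524) - 47652*(-1/16121) = 13401/36524 + 47652/16121 = 1956479169/588803404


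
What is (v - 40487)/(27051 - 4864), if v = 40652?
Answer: 15/2017 ≈ 0.0074368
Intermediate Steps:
(v - 40487)/(27051 - 4864) = (40652 - 40487)/(27051 - 4864) = 165/22187 = 165*(1/22187) = 15/2017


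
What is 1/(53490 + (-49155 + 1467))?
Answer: 1/5802 ≈ 0.00017235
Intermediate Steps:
1/(53490 + (-49155 + 1467)) = 1/(53490 - 47688) = 1/5802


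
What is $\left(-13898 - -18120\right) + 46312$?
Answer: $50534$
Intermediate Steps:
$\left(-13898 - -18120\right) + 46312 = \left(-13898 + 18120\right) + 46312 = 4222 + 46312 = 50534$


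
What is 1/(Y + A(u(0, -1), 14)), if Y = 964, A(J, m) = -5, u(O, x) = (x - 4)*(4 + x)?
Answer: 1/959 ≈ 0.0010428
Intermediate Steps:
u(O, x) = (-4 + x)*(4 + x)
1/(Y + A(u(0, -1), 14)) = 1/(964 - 5) = 1/959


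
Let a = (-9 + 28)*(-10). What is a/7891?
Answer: -190/7891 ≈ -0.024078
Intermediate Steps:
a = -190 (a = 19*(-10) = -190)
a/7891 = -190/7891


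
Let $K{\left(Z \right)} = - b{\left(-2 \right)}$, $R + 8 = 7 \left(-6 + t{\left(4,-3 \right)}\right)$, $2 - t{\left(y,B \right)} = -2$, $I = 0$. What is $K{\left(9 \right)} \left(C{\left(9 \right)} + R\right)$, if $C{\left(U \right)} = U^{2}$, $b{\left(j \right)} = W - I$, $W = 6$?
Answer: $-354$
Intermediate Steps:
$t{\left(y,B \right)} = 4$ ($t{\left(y,B \right)} = 2 - -2 = 2 + 2 = 4$)
$R = -22$ ($R = -8 + 7 \left(-6 + 4\right) = -8 + 7 \left(-2\right) = -8 - 14 = -22$)
$b{\left(j \right)} = 6$ ($b{\left(j \right)} = 6 - 0 = 6 + 0 = 6$)
$K{\left(Z \right)} = -6$ ($K{\left(Z \right)} = \left(-1\right) 6 = -6$)
$K{\left(9 \right)} \left(C{\left(9 \right)} + R\right) = - 6 \left(9^{2} - 22\right) = - 6 \left(81 - 22\right) = \left(-6\right) 59 = -354$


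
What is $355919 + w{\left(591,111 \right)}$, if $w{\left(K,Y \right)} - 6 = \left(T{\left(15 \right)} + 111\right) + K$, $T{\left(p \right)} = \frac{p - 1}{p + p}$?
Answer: $\frac{5349412}{15} \approx 3.5663 \cdot 10^{5}$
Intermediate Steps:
$T{\left(p \right)} = \frac{-1 + p}{2 p}$
$w{\left(K,Y \right)} = \frac{1762}{15} + K$ ($w{\left(K,Y \right)} = 6 + \left(\left(\frac{-1 + 15}{2 \cdot 15} + 111\right) + K\right) = 6 + \left(\left(\frac{1}{2} \cdot \frac{1}{15} \cdot 14 + 111\right) + K\right) = 6 + \left(\left(\frac{7}{15} + 111\right) + K\right) = 6 + \left(\frac{1672}{15} + K\right) = \frac{1762}{15} + K$)
$355919 + w{\left(591,111 \right)} = 355919 + \left(\frac{1762}{15} + 591\right) = 355919 + \frac{10627}{15} = \frac{5349412}{15}$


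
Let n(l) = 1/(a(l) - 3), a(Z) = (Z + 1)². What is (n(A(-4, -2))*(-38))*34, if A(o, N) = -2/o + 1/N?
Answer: 646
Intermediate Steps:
a(Z) = (1 + Z)²
A(o, N) = 1/N - 2/o (A(o, N) = -2/o + 1/N = 1/N - 2/o)
n(l) = 1/(-3 + (1 + l)²) (n(l) = 1/((1 + l)² - 3) = 1/(-3 + (1 + l)²))
(n(A(-4, -2))*(-38))*34 = (-38/(-3 + (1 + (1/(-2) - 2/(-4)))²))*34 = (-38/(-3 + (1 + (-½ - 2*(-¼)))²))*34 = (-38/(-3 + (1 + (-½ + ½))²))*34 = (-38/(-3 + (1 + 0)²))*34 = (-38/(-3 + 1²))*34 = (-38/(-3 + 1))*34 = (-38/(-2))*34 = -½*(-38)*34 = 19*34 = 646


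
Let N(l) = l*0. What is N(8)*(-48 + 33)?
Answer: 0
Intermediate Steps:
N(l) = 0
N(8)*(-48 + 33) = 0*(-48 + 33) = 0*(-15) = 0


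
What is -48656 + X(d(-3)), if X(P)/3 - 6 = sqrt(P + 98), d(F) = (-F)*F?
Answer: -48638 + 3*sqrt(89) ≈ -48610.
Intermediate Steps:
d(F) = -F**2
X(P) = 18 + 3*sqrt(98 + P) (X(P) = 18 + 3*sqrt(P + 98) = 18 + 3*sqrt(98 + P))
-48656 + X(d(-3)) = -48656 + (18 + 3*sqrt(98 - 1*(-3)**2)) = -48656 + (18 + 3*sqrt(98 - 1*9)) = -48656 + (18 + 3*sqrt(98 - 9)) = -48656 + (18 + 3*sqrt(89)) = -48638 + 3*sqrt(89)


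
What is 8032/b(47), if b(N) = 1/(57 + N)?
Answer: 835328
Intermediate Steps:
8032/b(47) = 8032/(1/(57 + 47)) = 8032/(1/104) = 8032*104 = 835328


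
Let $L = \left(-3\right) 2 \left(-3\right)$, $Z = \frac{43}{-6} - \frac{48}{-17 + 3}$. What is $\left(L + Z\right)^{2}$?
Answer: $\frac{358801}{1764} \approx 203.4$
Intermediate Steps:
$Z = - \frac{157}{42}$ ($Z = 43 \left(- \frac{1}{6}\right) - \frac{48}{-14} = - \frac{43}{6} - - \frac{24}{7} = - \frac{43}{6} + \frac{24}{7} = - \frac{157}{42} \approx -3.7381$)
$L = 18$ ($L = \left(-6\right) \left(-3\right) = 18$)
$\left(L + Z\right)^{2} = \left(18 - \frac{157}{42}\right)^{2} = \left(\frac{599}{42}\right)^{2} = \frac{358801}{1764}$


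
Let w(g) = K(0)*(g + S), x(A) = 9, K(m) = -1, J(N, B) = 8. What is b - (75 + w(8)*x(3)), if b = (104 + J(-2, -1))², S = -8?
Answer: 12469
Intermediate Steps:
b = 12544 (b = (104 + 8)² = 112² = 12544)
w(g) = 8 - g (w(g) = -(g - 8) = -(-8 + g) = 8 - g)
b - (75 + w(8)*x(3)) = 12544 - (75 + (8 - 1*8)*9) = 12544 - (75 + (8 - 8)*9) = 12544 - (75 + 0*9) = 12544 - (75 + 0) = 12544 - 1*75 = 12544 - 75 = 12469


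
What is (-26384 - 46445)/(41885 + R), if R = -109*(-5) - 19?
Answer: -1087/633 ≈ -1.7172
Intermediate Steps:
R = 526 (R = 545 - 19 = 526)
(-26384 - 46445)/(41885 + R) = (-26384 - 46445)/(41885 + 526) = -72829/42411 = -72829*1/42411 = -1087/633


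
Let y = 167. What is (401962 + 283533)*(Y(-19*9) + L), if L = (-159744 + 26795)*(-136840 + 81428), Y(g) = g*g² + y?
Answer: 5046593586762280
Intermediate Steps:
Y(g) = 167 + g³ (Y(g) = g*g² + 167 = g³ + 167 = 167 + g³)
L = 7366969988 (L = -132949*(-55412) = 7366969988)
(401962 + 283533)*(Y(-19*9) + L) = (401962 + 283533)*((167 + (-19*9)³) + 7366969988) = 685495*((167 + (-171)³) + 7366969988) = 685495*((167 - 5000211) + 7366969988) = 685495*(-5000044 + 7366969988) = 685495*7361969944 = 5046593586762280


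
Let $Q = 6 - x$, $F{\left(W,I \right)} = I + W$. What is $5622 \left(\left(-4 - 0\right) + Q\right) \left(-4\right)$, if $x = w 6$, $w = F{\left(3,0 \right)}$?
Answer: $359808$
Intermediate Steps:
$w = 3$ ($w = 0 + 3 = 3$)
$x = 18$ ($x = 3 \cdot 6 = 18$)
$Q = -12$ ($Q = 6 - 18 = -12$)
$5622 \left(\left(-4 - 0\right) + Q\right) \left(-4\right) = 5622 \left(\left(-4 - 0\right) - 12\right) \left(-4\right) = 5622 \left(\left(-4 + 0\right) - 12\right) \left(-4\right) = 5622 \left(-4 - 12\right) \left(-4\right) = 5622 \left(\left(-16\right) \left(-4\right)\right) = 5622 \cdot 64 = 359808$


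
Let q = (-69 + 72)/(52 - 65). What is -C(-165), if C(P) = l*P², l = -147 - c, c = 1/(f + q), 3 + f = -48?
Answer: 296114225/74 ≈ 4.0015e+6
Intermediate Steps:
q = -3/13 (q = 3/(-13) = 3*(-1/13) = -3/13 ≈ -0.23077)
f = -51 (f = -3 - 48 = -51)
c = -13/666 (c = 1/(-51 - 3/13) = 1/(-666/13) = -13/666 ≈ -0.019520)
l = -97889/666 (l = -147 - 1*(-13/666) = -147 + 13/666 = -97889/666 ≈ -146.98)
C(P) = -97889*P²/666
-C(-165) = -(-97889)*(-165)²/666 = -(-97889)*27225/666 = -1*(-296114225/74) = 296114225/74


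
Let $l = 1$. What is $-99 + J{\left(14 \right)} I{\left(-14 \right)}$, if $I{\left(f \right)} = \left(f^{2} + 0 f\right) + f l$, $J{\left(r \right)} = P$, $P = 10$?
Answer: $1721$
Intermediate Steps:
$J{\left(r \right)} = 10$
$I{\left(f \right)} = f + f^{2}$ ($I{\left(f \right)} = \left(f^{2} + 0 f\right) + f 1 = \left(f^{2} + 0\right) + f = f^{2} + f = f + f^{2}$)
$-99 + J{\left(14 \right)} I{\left(-14 \right)} = -99 + 10 \left(- 14 \left(1 - 14\right)\right) = -99 + 10 \left(\left(-14\right) \left(-13\right)\right) = -99 + 10 \cdot 182 = -99 + 1820 = 1721$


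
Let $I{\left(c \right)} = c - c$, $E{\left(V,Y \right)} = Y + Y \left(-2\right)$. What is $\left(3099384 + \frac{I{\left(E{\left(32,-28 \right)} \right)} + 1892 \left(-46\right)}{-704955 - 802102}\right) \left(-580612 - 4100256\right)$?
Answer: $- \frac{21864093082071450560}{1507057} \approx -1.4508 \cdot 10^{13}$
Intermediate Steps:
$E{\left(V,Y \right)} = - Y$ ($E{\left(V,Y \right)} = Y - 2 Y = - Y$)
$I{\left(c \right)} = 0$
$\left(3099384 + \frac{I{\left(E{\left(32,-28 \right)} \right)} + 1892 \left(-46\right)}{-704955 - 802102}\right) \left(-580612 - 4100256\right) = \left(3099384 + \frac{0 + 1892 \left(-46\right)}{-704955 - 802102}\right) \left(-580612 - 4100256\right) = \left(3099384 + \frac{0 - 87032}{-1507057}\right) \left(-4680868\right) = \left(3099384 - - \frac{87032}{1507057}\right) \left(-4680868\right) = \left(3099384 + \frac{87032}{1507057}\right) \left(-4680868\right) = \frac{4670948439920}{1507057} \left(-4680868\right) = - \frac{21864093082071450560}{1507057}$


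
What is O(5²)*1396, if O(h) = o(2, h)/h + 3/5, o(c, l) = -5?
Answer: 2792/5 ≈ 558.40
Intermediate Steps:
O(h) = ⅗ - 5/h (O(h) = -5/h + 3/5 = -5/h + 3*(⅕) = -5/h + ⅗ = ⅗ - 5/h)
O(5²)*1396 = (⅗ - 5/(5²))*1396 = (⅗ - 5/25)*1396 = (⅗ - 5*1/25)*1396 = (⅗ - ⅕)*1396 = (⅖)*1396 = 2792/5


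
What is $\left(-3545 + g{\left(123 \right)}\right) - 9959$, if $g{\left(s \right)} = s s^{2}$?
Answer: $1847363$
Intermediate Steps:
$g{\left(s \right)} = s^{3}$
$\left(-3545 + g{\left(123 \right)}\right) - 9959 = \left(-3545 + 123^{3}\right) - 9959 = \left(-3545 + 1860867\right) - 9959 = 1857322 - 9959 = 1847363$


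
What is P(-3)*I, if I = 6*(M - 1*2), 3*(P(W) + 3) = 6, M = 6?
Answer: -24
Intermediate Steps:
P(W) = -1 (P(W) = -3 + (⅓)*6 = -3 + 2 = -1)
I = 24 (I = 6*(6 - 1*2) = 6*(6 - 2) = 6*4 = 24)
P(-3)*I = -1*24 = -24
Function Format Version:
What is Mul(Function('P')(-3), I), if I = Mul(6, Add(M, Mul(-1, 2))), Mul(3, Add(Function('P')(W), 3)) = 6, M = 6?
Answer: -24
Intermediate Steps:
Function('P')(W) = -1 (Function('P')(W) = Add(-3, Mul(Rational(1, 3), 6)) = Add(-3, 2) = -1)
I = 24 (I = Mul(6, Add(6, Mul(-1, 2))) = Mul(6, Add(6, -2)) = Mul(6, 4) = 24)
Mul(Function('P')(-3), I) = Mul(-1, 24) = -24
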